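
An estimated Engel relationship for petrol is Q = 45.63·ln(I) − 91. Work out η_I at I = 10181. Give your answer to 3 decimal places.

0.138

At I = 10181: Q = 330.086.
dQ/dI = 45.63/I = 0.00448188 at this income.
η = (dQ/dI)·(I/Q) = 0.00448188 × (10181/330.086) = 0.138.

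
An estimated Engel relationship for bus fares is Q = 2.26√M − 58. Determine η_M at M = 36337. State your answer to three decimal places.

0.578

At M = 36337: Q = 372.807.
dQ/dM = 2.26/(2√M) = 0.00592794 at this income.
η = (dQ/dM)·(M/Q) = 0.00592794 × (36337/372.807) = 0.578.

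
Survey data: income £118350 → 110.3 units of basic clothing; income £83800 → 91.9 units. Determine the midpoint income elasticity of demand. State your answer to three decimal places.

ΔQ = 91.9 − 110.3 = -18.4; midpoint Q̄ = (110.3 + 91.9)/2 = 101.1.
ΔI = 83800 − 118350 = -34550; midpoint Ī = (118350 + 83800)/2 = 101075.
η = (ΔQ/Q̄) ÷ (ΔI/Ī) = (-18.4/101.1) ÷ (-34550/101075) = 0.532.

0.532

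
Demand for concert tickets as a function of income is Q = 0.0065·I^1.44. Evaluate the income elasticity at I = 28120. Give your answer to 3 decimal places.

For Q = A·I^β the income elasticity is constant and equal to β.
Here β = 1.44, so η = 1.440.

1.440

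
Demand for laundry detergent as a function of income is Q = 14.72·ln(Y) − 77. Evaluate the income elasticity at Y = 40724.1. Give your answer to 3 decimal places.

0.186

At Y = 40724.1: Q = 79.247.
dQ/dY = 14.72/Y = 0.000361457 at this income.
η = (dQ/dY)·(Y/Q) = 0.000361457 × (40724.1/79.247) = 0.186.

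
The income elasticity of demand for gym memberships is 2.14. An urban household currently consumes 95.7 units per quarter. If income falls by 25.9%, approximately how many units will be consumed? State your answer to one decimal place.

%ΔQ ≈ η × %ΔI = 2.14 × (-25.9%) = -55.426%.
New Q ≈ 95.7 × (1 − 0.55426) = 42.7.

42.7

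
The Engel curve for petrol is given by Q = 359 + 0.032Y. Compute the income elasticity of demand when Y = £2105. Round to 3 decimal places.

0.158

At Y = 2105: Q = 426.360.
dQ/dY = 0.032.
η = (dQ/dY)·(Y/Q) = 0.032 × (2105/426.360) = 0.158.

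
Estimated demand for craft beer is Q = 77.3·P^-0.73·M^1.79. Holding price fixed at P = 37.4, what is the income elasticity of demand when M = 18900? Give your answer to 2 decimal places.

1.79

For a multiplicative demand Q = A·P^α·M^β, the income elasticity is β everywhere.
Here β = 1.79, so η = 1.79.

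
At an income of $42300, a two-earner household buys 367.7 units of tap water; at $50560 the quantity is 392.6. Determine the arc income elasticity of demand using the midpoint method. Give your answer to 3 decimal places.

ΔQ = 392.6 − 367.7 = 24.9; midpoint Q̄ = (367.7 + 392.6)/2 = 380.15.
ΔI = 50560 − 42300 = 8260; midpoint Ī = (42300 + 50560)/2 = 46430.
η = (ΔQ/Q̄) ÷ (ΔI/Ī) = (24.9/380.15) ÷ (8260/46430) = 0.368.

0.368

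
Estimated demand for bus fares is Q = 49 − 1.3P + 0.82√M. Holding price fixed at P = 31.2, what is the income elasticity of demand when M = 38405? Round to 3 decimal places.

At P = 31.2, M = 38405: Q = 169.137.
Holding P constant, ∂Q/∂M = 0.82/(2√M) = 0.00209214.
η_M = (∂Q/∂M)·(M/Q) = 0.00209214 × (38405/169.137) = 0.475.

0.475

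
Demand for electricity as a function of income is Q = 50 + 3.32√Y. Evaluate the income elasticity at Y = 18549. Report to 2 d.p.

At Y = 18549: Q = 502.166.
dQ/dY = 3.32/(2√Y) = 0.0121884 at this income.
η = (dQ/dY)·(Y/Q) = 0.0121884 × (18549/502.166) = 0.45.

0.45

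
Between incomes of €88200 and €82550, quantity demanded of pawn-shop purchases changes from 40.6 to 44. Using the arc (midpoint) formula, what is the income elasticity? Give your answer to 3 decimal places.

ΔQ = 44 − 40.6 = 3.4; midpoint Q̄ = (40.6 + 44)/2 = 42.3.
ΔI = 82550 − 88200 = -5650; midpoint Ī = (88200 + 82550)/2 = 85375.
η = (ΔQ/Q̄) ÷ (ΔI/Ī) = (3.4/42.3) ÷ (-5650/85375) = -1.215.

-1.215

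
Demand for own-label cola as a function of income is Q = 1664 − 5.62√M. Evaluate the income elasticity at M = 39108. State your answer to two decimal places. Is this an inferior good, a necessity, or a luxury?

-1.01 (inferior good)

At M = 39108: Q = 552.603.
dQ/dM = -5.62/(2√M) = -0.0142093 at this income.
η = (dQ/dM)·(M/Q) = -0.0142093 × (39108/552.603) = -1.01.
Since η < 0, the good is an inferior good.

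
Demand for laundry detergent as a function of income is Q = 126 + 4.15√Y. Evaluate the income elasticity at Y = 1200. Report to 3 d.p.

0.266

At Y = 1200: Q = 269.760.
dQ/dY = 4.15/(2√Y) = 0.0599001 at this income.
η = (dQ/dY)·(Y/Q) = 0.0599001 × (1200/269.760) = 0.266.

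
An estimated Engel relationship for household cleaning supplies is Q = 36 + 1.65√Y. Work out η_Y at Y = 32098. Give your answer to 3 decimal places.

At Y = 32098: Q = 331.613.
dQ/dY = 1.65/(2√Y) = 0.00460484 at this income.
η = (dQ/dY)·(Y/Q) = 0.00460484 × (32098/331.613) = 0.446.

0.446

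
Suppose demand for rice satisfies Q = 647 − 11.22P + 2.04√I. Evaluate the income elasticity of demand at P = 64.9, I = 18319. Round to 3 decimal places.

0.708

At P = 64.9, I = 18319: Q = 194.931.
Holding P constant, ∂Q/∂I = 2.04/(2√I) = 0.00753615.
η_I = (∂Q/∂I)·(I/Q) = 0.00753615 × (18319/194.931) = 0.708.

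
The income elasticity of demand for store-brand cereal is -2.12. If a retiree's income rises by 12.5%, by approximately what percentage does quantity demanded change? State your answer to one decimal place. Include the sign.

%ΔQ ≈ η × %ΔI = -2.12 × 12.5% = -26.5%.

-26.5%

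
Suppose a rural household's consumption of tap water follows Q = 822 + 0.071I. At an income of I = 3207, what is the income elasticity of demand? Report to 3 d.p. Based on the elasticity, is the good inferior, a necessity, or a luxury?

0.217 (necessity)

At I = 3207: Q = 1049.697.
dQ/dI = 0.071.
η = (dQ/dI)·(I/Q) = 0.071 × (3207/1049.697) = 0.217.
Since 0 < η < 1, the good is a necessity.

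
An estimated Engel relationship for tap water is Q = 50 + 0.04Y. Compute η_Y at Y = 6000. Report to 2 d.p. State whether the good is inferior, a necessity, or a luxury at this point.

0.83 (necessity)

At Y = 6000: Q = 290.000.
dQ/dY = 0.04.
η = (dQ/dY)·(Y/Q) = 0.04 × (6000/290.000) = 0.83.
Since 0 < η < 1, the good is a necessity.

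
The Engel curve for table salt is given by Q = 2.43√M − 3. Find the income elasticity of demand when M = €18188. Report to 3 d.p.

0.505

At M = 18188: Q = 324.717.
dQ/dM = 2.43/(2√M) = 0.00900915 at this income.
η = (dQ/dM)·(M/Q) = 0.00900915 × (18188/324.717) = 0.505.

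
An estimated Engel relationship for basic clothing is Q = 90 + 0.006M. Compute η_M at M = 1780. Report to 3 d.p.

0.106

At M = 1780: Q = 100.680.
dQ/dM = 0.006.
η = (dQ/dM)·(M/Q) = 0.006 × (1780/100.680) = 0.106.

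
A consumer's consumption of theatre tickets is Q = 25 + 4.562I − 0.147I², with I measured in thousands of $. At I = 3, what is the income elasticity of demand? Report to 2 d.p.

0.30

At I = 3: Q = 37.3630.
dQ/dI = 4.562 − 0.294I = 3.68000.
η = (dQ/dI)·(I/Q) = 3.68000 × (3/37.3630) = 0.30.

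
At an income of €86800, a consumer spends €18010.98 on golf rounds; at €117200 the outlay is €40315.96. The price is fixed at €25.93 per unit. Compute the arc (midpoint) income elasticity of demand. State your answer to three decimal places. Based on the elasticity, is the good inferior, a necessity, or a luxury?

With a constant price, Q₁ = 18010.98/25.93 = 694.600 and Q₂ = 40315.96/25.93 = 1554.800 (equivalently, work directly with expenditure since P cancels).
Midpoint %ΔQ = (40315.96 − 18010.98)/29163.47 = 0.76483; midpoint %ΔI = (117200 − 86800)/102000 = 0.29804.
η = 0.76483 / 0.29804 = 2.566.
η > 1 ⇒ luxury.

2.566 (luxury)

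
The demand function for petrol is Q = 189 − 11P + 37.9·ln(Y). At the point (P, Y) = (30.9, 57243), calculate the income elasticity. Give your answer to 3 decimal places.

At P = 30.9, Y = 57243: Q = 264.297.
Holding P constant, ∂Q/∂Y = 37.9/Y = 0.00066209.
η_Y = (∂Q/∂Y)·(Y/Q) = 0.00066209 × (57243/264.297) = 0.143.

0.143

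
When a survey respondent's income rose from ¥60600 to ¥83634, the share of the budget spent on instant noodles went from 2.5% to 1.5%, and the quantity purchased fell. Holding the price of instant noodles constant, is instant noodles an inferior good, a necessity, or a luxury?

inferior good

Quantity demanded falls as income rises, so η < 0.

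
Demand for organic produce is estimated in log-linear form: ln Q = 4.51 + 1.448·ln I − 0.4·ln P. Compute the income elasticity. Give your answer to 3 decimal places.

1.448

In a log-linear demand, the coefficient on ln I is the income elasticity.
So η = 1.448.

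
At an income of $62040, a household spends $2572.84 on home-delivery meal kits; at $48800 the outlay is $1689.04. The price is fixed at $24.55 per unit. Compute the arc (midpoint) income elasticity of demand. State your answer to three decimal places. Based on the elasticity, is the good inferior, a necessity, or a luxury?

With a constant price, Q₁ = 2572.84/24.55 = 104.800 and Q₂ = 1689.04/24.55 = 68.800 (equivalently, work directly with expenditure since P cancels).
Midpoint %ΔQ = (1689.04 − 2572.84)/2130.94 = -0.41475; midpoint %ΔI = (48800 − 62040)/55420 = -0.23890.
η = -0.41475 / -0.23890 = 1.736.
η > 1 ⇒ luxury.

1.736 (luxury)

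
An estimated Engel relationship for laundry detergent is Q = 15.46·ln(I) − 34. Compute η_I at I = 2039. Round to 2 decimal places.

0.18

At I = 2039: Q = 83.809.
dQ/dI = 15.46/I = 0.00758215 at this income.
η = (dQ/dI)·(I/Q) = 0.00758215 × (2039/83.809) = 0.18.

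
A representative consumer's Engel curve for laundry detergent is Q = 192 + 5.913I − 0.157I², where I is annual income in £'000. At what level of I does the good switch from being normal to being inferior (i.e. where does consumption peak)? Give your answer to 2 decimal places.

dQ/dI = 5.913 − 0.314I.
The good is inferior where dQ/dI < 0. Setting dQ/dI = 0 gives I = 5.913 / 0.314 = 18.83.

18.83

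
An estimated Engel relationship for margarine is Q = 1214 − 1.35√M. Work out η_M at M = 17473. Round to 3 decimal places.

At M = 17473: Q = 1035.550.
dQ/dM = -1.35/(2√M) = -0.00510646 at this income.
η = (dQ/dM)·(M/Q) = -0.00510646 × (17473/1035.550) = -0.086.

-0.086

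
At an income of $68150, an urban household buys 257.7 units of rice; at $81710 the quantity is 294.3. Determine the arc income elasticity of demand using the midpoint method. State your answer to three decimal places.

ΔQ = 294.3 − 257.7 = 36.6; midpoint Q̄ = (257.7 + 294.3)/2 = 276.
ΔI = 81710 − 68150 = 13560; midpoint Ī = (68150 + 81710)/2 = 74930.
η = (ΔQ/Q̄) ÷ (ΔI/Ī) = (36.6/276) ÷ (13560/74930) = 0.733.

0.733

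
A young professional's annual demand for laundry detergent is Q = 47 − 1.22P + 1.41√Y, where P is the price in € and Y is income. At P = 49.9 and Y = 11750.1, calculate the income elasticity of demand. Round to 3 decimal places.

At P = 49.9, Y = 11750.1: Q = 138.963.
Holding P constant, ∂Q/∂Y = 1.41/(2√Y) = 0.00650382.
η_Y = (∂Q/∂Y)·(Y/Q) = 0.00650382 × (11750.1/138.963) = 0.550.

0.550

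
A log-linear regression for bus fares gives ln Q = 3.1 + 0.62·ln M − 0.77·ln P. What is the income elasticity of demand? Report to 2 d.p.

In a log-linear demand, the coefficient on ln M is the income elasticity.
So η = 0.62.

0.62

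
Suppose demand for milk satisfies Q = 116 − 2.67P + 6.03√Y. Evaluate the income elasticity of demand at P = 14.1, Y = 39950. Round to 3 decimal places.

At P = 14.1, Y = 39950: Q = 1283.599.
Holding P constant, ∂Q/∂Y = 6.03/(2√Y) = 0.0150844.
η_Y = (∂Q/∂Y)·(Y/Q) = 0.0150844 × (39950/1283.599) = 0.469.

0.469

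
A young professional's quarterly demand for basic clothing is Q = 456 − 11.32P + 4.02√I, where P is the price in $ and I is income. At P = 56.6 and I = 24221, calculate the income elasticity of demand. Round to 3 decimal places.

At P = 56.6, I = 24221: Q = 440.925.
Holding P constant, ∂Q/∂I = 4.02/(2√I) = 0.0129152.
η_I = (∂Q/∂I)·(I/Q) = 0.0129152 × (24221/440.925) = 0.709.

0.709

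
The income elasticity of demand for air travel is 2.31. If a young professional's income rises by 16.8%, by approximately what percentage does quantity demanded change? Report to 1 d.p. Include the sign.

%ΔQ ≈ η × %ΔI = 2.31 × 16.8% = 38.8%.

38.8%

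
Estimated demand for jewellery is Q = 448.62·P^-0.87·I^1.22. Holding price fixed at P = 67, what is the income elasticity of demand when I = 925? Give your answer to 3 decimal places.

1.220

For a multiplicative demand Q = A·P^α·I^β, the income elasticity is β everywhere.
Here β = 1.22, so η = 1.220.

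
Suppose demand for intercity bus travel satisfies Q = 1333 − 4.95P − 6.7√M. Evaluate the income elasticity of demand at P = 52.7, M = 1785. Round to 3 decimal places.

At P = 52.7, M = 1785: Q = 789.065.
Holding P constant, ∂Q/∂M = -6.7/(2√M) = -0.0792913.
η_M = (∂Q/∂M)·(M/Q) = -0.0792913 × (1785/789.065) = -0.179.

-0.179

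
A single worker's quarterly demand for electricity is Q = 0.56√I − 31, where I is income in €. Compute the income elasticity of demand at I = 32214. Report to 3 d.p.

At I = 32214: Q = 69.510.
dQ/dI = 0.56/(2√I) = 0.00156004 at this income.
η = (dQ/dI)·(I/Q) = 0.00156004 × (32214/69.510) = 0.723.

0.723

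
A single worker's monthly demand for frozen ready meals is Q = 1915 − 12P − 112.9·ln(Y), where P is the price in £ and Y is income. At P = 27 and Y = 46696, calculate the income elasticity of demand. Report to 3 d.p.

-0.299

At P = 27, Y = 46696: Q = 377.165.
Holding P constant, ∂Q/∂Y = -112.9/Y = -0.00241777.
η_Y = (∂Q/∂Y)·(Y/Q) = -0.00241777 × (46696/377.165) = -0.299.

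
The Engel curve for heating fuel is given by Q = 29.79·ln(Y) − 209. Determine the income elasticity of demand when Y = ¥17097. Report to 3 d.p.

At Y = 17097: Q = 81.353.
dQ/dY = 29.79/Y = 0.00174241 at this income.
η = (dQ/dY)·(Y/Q) = 0.00174241 × (17097/81.353) = 0.366.

0.366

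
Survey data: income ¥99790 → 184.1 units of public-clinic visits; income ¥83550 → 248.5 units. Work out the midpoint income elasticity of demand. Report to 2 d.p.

ΔQ = 248.5 − 184.1 = 64.4; midpoint Q̄ = (184.1 + 248.5)/2 = 216.3.
ΔI = 83550 − 99790 = -16240; midpoint Ī = (99790 + 83550)/2 = 91670.
η = (ΔQ/Q̄) ÷ (ΔI/Ī) = (64.4/216.3) ÷ (-16240/91670) = -1.68.

-1.68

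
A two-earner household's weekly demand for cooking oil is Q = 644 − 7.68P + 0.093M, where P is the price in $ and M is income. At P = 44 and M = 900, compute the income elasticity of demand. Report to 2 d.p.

At P = 44, M = 900: Q = 389.780.
Holding P constant, ∂Q/∂M = 0.093.
η_M = (∂Q/∂M)·(M/Q) = 0.093 × (900/389.780) = 0.21.

0.21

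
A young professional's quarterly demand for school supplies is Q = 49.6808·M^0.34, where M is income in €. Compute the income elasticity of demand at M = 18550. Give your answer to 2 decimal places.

For Q = A·M^β the income elasticity is constant and equal to β.
Here β = 0.34, so η = 0.34.

0.34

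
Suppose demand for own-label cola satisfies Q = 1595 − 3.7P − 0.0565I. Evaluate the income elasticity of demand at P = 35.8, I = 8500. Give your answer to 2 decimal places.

At P = 35.8, I = 8500: Q = 982.290.
Holding P constant, ∂Q/∂I = −0.0565.
η_I = (∂Q/∂I)·(I/Q) = -0.0565 × (8500/982.290) = -0.49.

-0.49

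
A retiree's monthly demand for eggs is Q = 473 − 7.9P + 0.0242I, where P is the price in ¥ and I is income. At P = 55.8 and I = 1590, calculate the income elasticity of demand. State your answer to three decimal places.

At P = 55.8, I = 1590: Q = 70.658.
Holding P constant, ∂Q/∂I = 0.0242.
η_I = (∂Q/∂I)·(I/Q) = 0.0242 × (1590/70.658) = 0.545.

0.545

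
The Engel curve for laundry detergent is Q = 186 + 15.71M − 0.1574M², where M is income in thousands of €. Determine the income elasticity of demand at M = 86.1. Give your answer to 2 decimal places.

At M = 86.1: Q = 371.7917.
dQ/dM = 15.71 − 0.3148M = -11.39428.
η = (dQ/dM)·(M/Q) = -11.39428 × (86.1/371.7917) = -2.64.

-2.64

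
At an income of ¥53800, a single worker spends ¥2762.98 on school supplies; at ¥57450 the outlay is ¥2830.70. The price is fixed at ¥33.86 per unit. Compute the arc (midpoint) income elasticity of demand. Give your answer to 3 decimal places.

0.369

With a constant price, Q₁ = 2762.98/33.86 = 81.600 and Q₂ = 2830.70/33.86 = 83.600 (equivalently, work directly with expenditure since P cancels).
Midpoint %ΔQ = (2830.70 − 2762.98)/2796.84 = 0.02421; midpoint %ΔI = (57450 − 53800)/55625 = 0.06562.
η = 0.02421 / 0.06562 = 0.369.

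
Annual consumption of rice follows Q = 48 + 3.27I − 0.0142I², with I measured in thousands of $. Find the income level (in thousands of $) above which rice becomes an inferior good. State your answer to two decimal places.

dQ/dI = 3.27 − 0.0284I.
The good is inferior where dQ/dI < 0. Setting dQ/dI = 0 gives I = 3.27 / 0.0284 = 115.14.

115.14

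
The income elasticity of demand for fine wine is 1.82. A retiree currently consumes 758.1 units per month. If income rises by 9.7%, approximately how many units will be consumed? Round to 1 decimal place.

%ΔQ ≈ η × %ΔI = 1.82 × 9.7% = 17.654%.
New Q ≈ 758.1 × (1 + 0.17654) = 891.9.

891.9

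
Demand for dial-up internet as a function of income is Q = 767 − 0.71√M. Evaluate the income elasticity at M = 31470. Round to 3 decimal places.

-0.098

At M = 31470: Q = 641.048.
dQ/dM = -0.71/(2√M) = -0.00200115 at this income.
η = (dQ/dM)·(M/Q) = -0.00200115 × (31470/641.048) = -0.098.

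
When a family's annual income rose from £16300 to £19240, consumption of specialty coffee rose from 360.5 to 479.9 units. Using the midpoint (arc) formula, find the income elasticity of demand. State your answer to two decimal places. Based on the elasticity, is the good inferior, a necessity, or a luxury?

ΔQ = 479.9 − 360.5 = 119.4; midpoint Q̄ = (360.5 + 479.9)/2 = 420.2.
ΔI = 19240 − 16300 = 2940; midpoint Ī = (16300 + 19240)/2 = 17770.
η = (ΔQ/Q̄) ÷ (ΔI/Ī) = (119.4/420.2) ÷ (2940/17770) = 1.72.
η > 1 ⇒ luxury.

1.72 (luxury)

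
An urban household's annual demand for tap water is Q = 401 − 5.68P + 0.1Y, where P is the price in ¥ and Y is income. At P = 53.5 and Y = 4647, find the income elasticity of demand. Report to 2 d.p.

At P = 53.5, Y = 4647: Q = 561.820.
Holding P constant, ∂Q/∂Y = 0.1.
η_Y = (∂Q/∂Y)·(Y/Q) = 0.1 × (4647/561.820) = 0.83.

0.83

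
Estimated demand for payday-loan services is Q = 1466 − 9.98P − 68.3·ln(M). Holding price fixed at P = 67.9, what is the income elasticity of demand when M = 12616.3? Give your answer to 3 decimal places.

At P = 67.9, M = 12616.3: Q = 143.419.
Holding P constant, ∂Q/∂M = -68.3/M = -0.00541363.
η_M = (∂Q/∂M)·(M/Q) = -0.00541363 × (12616.3/143.419) = -0.476.

-0.476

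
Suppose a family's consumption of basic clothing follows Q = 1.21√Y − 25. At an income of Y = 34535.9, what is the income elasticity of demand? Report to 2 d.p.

At Y = 34535.9: Q = 199.864.
dQ/dY = 1.21/(2√Y) = 0.00325552 at this income.
η = (dQ/dY)·(Y/Q) = 0.00325552 × (34535.9/199.864) = 0.56.

0.56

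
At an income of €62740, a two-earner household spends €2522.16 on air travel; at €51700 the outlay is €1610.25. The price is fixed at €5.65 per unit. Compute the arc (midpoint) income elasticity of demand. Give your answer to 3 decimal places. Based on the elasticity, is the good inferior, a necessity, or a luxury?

2.287 (luxury)

With a constant price, Q₁ = 2522.16/5.65 = 446.400 and Q₂ = 1610.25/5.65 = 285.000 (equivalently, work directly with expenditure since P cancels).
Midpoint %ΔQ = (1610.25 − 2522.16)/2066.21 = -0.44135; midpoint %ΔI = (51700 − 62740)/57220 = -0.19294.
η = -0.44135 / -0.19294 = 2.287.
η > 1 ⇒ luxury.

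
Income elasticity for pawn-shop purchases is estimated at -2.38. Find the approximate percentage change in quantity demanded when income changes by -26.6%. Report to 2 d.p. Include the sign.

%ΔQ ≈ η × %ΔI = -2.38 × (-26.6%) = 63.31%.

63.31%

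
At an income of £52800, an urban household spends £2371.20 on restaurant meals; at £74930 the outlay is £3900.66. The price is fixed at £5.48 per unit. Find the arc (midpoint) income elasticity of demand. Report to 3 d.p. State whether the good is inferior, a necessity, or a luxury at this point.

With a constant price, Q₁ = 2371.20/5.48 = 432.701 and Q₂ = 3900.66/5.48 = 711.799 (equivalently, work directly with expenditure since P cancels).
Midpoint %ΔQ = (3900.66 − 2371.20)/3135.93 = 0.48772; midpoint %ΔI = (74930 − 52800)/63865 = 0.34651.
η = 0.48772 / 0.34651 = 1.408.
η > 1 ⇒ luxury.

1.408 (luxury)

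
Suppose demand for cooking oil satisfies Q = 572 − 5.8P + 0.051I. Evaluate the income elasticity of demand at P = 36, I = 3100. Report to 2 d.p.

At P = 36, I = 3100: Q = 521.300.
Holding P constant, ∂Q/∂I = 0.051.
η_I = (∂Q/∂I)·(I/Q) = 0.051 × (3100/521.300) = 0.30.

0.30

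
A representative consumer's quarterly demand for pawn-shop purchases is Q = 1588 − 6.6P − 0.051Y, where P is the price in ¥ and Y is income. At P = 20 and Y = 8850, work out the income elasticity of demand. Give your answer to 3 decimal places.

-0.449

At P = 20, Y = 8850: Q = 1004.650.
Holding P constant, ∂Q/∂Y = −0.051.
η_Y = (∂Q/∂Y)·(Y/Q) = -0.051 × (8850/1004.650) = -0.449.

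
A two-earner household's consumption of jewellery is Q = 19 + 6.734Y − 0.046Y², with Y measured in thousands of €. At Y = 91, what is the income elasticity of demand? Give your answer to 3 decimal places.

-0.594

At Y = 91: Q = 250.8680.
dQ/dY = 6.734 − 0.092Y = -1.63800.
η = (dQ/dY)·(Y/Q) = -1.63800 × (91/250.8680) = -0.594.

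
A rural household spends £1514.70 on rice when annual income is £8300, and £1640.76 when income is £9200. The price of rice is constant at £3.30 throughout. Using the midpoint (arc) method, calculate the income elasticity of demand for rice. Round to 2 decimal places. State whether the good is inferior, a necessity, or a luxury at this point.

With a constant price, Q₁ = 1514.70/3.30 = 459.000 and Q₂ = 1640.76/3.30 = 497.200 (equivalently, work directly with expenditure since P cancels).
Midpoint %ΔQ = (1640.76 − 1514.70)/1577.73 = 0.07990; midpoint %ΔI = (9200 − 8300)/8750 = 0.10286.
η = 0.07990 / 0.10286 = 0.78.
0 < η < 1 ⇒ necessity.

0.78 (necessity)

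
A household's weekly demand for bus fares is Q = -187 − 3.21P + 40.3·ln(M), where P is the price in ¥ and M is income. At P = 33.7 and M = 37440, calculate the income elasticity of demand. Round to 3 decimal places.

0.312

At P = 33.7, M = 37440: Q = 129.202.
Holding P constant, ∂Q/∂M = 40.3/M = 0.00107639.
η_M = (∂Q/∂M)·(M/Q) = 0.00107639 × (37440/129.202) = 0.312.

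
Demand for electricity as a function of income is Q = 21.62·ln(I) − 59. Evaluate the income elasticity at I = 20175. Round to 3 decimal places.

0.139

At I = 20175: Q = 155.302.
dQ/dI = 21.62/I = 0.00107162 at this income.
η = (dQ/dI)·(I/Q) = 0.00107162 × (20175/155.302) = 0.139.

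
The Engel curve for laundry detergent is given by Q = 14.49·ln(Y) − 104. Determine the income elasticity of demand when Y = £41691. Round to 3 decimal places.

At Y = 41691: Q = 50.145.
dQ/dY = 14.49/Y = 0.000347557 at this income.
η = (dQ/dY)·(Y/Q) = 0.000347557 × (41691/50.145) = 0.289.

0.289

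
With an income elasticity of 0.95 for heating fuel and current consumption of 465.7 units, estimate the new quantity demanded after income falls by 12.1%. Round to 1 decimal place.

%ΔQ ≈ η × %ΔI = 0.95 × (-12.1%) = -11.495%.
New Q ≈ 465.7 × (1 − 0.11495) = 412.2.

412.2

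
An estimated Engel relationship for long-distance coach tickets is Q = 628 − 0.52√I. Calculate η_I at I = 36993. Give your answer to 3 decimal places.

-0.095

At I = 36993: Q = 527.985.
dQ/dI = -0.52/(2√I) = -0.0013518 at this income.
η = (dQ/dI)·(I/Q) = -0.0013518 × (36993/527.985) = -0.095.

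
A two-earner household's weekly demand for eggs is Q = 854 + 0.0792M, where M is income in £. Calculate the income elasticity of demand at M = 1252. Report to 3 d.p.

At M = 1252: Q = 953.158.
dQ/dM = 0.0792.
η = (dQ/dM)·(M/Q) = 0.0792 × (1252/953.158) = 0.104.

0.104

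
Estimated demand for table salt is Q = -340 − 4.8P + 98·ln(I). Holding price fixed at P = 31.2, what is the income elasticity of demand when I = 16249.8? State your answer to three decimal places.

0.213

At P = 31.2, I = 16249.8: Q = 460.432.
Holding P constant, ∂Q/∂I = 98/I = 0.00603084.
η_I = (∂Q/∂I)·(I/Q) = 0.00603084 × (16249.8/460.432) = 0.213.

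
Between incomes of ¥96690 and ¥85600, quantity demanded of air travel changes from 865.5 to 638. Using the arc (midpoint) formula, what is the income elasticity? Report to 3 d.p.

ΔQ = 638 − 865.5 = -227.5; midpoint Q̄ = (865.5 + 638)/2 = 751.75.
ΔI = 85600 − 96690 = -11090; midpoint Ī = (96690 + 85600)/2 = 91145.
η = (ΔQ/Q̄) ÷ (ΔI/Ī) = (-227.5/751.75) ÷ (-11090/91145) = 2.487.

2.487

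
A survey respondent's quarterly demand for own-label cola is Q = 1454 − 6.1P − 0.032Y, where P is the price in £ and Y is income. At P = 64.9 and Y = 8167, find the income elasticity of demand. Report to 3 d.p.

At P = 64.9, Y = 8167: Q = 796.766.
Holding P constant, ∂Q/∂Y = −0.032.
η_Y = (∂Q/∂Y)·(Y/Q) = -0.032 × (8167/796.766) = -0.328.

-0.328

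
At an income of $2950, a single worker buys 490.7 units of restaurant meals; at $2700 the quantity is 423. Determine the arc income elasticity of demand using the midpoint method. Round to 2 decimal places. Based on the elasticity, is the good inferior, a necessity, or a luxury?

1.67 (luxury)

ΔQ = 423 − 490.7 = -67.7; midpoint Q̄ = (490.7 + 423)/2 = 456.85.
ΔI = 2700 − 2950 = -250; midpoint Ī = (2950 + 2700)/2 = 2825.
η = (ΔQ/Q̄) ÷ (ΔI/Ī) = (-67.7/456.85) ÷ (-250/2825) = 1.67.
η > 1 ⇒ luxury.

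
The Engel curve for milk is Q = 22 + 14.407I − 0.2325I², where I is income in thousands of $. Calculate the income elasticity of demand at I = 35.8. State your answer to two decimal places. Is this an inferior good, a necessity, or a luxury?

-0.33 (inferior good)

At I = 35.8: Q = 239.7893.
dQ/dI = 14.407 − 0.465I = -2.24000.
η = (dQ/dI)·(I/Q) = -2.24000 × (35.8/239.7893) = -0.33.
η < 0 ⇒ inferior good.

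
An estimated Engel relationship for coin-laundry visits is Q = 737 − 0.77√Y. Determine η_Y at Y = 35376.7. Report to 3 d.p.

-0.122

At Y = 35376.7: Q = 592.173.
dQ/dY = -0.77/(2√Y) = -0.00204693 at this income.
η = (dQ/dY)·(Y/Q) = -0.00204693 × (35376.7/592.173) = -0.122.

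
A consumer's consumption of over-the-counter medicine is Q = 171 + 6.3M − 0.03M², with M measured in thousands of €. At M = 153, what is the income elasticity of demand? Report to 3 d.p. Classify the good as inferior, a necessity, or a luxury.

At M = 153: Q = 432.6300.
dQ/dM = 6.3 − 0.06M = -2.88000.
η = (dQ/dM)·(M/Q) = -2.88000 × (153/432.6300) = -1.019.
η < 0 ⇒ inferior good.

-1.019 (inferior good)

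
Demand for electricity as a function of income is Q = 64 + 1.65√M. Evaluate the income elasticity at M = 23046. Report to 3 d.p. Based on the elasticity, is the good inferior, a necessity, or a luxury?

At M = 23046: Q = 314.485.
dQ/dM = 1.65/(2√M) = 0.00543446 at this income.
η = (dQ/dM)·(M/Q) = 0.00543446 × (23046/314.485) = 0.398.
Since 0 < η < 1, the good is a necessity.

0.398 (necessity)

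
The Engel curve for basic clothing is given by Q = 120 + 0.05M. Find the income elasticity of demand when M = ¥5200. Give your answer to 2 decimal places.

0.68

At M = 5200: Q = 380.000.
dQ/dM = 0.05.
η = (dQ/dM)·(M/Q) = 0.05 × (5200/380.000) = 0.68.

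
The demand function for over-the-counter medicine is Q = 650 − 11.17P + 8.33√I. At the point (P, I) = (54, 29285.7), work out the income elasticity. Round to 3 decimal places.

0.484

At P = 54, I = 29285.7: Q = 1472.338.
Holding P constant, ∂Q/∂I = 8.33/(2√I) = 0.0243381.
η_I = (∂Q/∂I)·(I/Q) = 0.0243381 × (29285.7/1472.338) = 0.484.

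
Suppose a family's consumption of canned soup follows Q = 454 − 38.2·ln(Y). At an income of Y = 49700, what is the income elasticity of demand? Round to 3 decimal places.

-0.934

At Y = 49700: Q = 40.914.
dQ/dY = -38.2/Y = -0.000768612 at this income.
η = (dQ/dY)·(Y/Q) = -0.000768612 × (49700/40.914) = -0.934.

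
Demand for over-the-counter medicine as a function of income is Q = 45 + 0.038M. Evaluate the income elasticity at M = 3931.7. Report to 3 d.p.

0.769

At M = 3931.7: Q = 194.405.
dQ/dM = 0.038.
η = (dQ/dM)·(M/Q) = 0.038 × (3931.7/194.405) = 0.769.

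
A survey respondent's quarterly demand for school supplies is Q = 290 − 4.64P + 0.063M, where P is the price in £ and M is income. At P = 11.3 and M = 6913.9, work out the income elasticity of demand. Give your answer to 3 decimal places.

At P = 11.3, M = 6913.9: Q = 673.144.
Holding P constant, ∂Q/∂M = 0.063.
η_M = (∂Q/∂M)·(M/Q) = 0.063 × (6913.9/673.144) = 0.647.

0.647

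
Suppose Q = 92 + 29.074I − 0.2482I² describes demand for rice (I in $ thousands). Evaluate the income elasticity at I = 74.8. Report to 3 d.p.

-0.686

At I = 74.8: Q = 878.0463.
dQ/dI = 29.074 − 0.4964I = -8.05672.
η = (dQ/dI)·(I/Q) = -8.05672 × (74.8/878.0463) = -0.686.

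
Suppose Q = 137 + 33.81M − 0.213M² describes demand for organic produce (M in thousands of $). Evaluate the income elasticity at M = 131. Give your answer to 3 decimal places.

-3.164

At M = 131: Q = 910.8170.
dQ/dM = 33.81 − 0.426M = -21.99600.
η = (dQ/dM)·(M/Q) = -21.99600 × (131/910.8170) = -3.164.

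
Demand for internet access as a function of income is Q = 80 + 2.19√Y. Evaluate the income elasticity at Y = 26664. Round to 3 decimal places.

At Y = 26664: Q = 437.608.
dQ/dY = 2.19/(2√Y) = 0.00670581 at this income.
η = (dQ/dY)·(Y/Q) = 0.00670581 × (26664/437.608) = 0.409.

0.409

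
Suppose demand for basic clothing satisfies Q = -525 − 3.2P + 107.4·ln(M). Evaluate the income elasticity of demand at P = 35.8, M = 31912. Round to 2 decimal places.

0.23

At P = 35.8, M = 31912: Q = 474.257.
Holding P constant, ∂Q/∂M = 107.4/M = 0.00336551.
η_M = (∂Q/∂M)·(M/Q) = 0.00336551 × (31912/474.257) = 0.23.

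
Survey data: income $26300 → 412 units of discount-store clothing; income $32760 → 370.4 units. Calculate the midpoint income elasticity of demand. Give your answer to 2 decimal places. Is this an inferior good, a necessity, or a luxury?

-0.49 (inferior good)

ΔQ = 370.4 − 412 = -41.6; midpoint Q̄ = (412 + 370.4)/2 = 391.2.
ΔI = 32760 − 26300 = 6460; midpoint Ī = (26300 + 32760)/2 = 29530.
η = (ΔQ/Q̄) ÷ (ΔI/Ī) = (-41.6/391.2) ÷ (6460/29530) = -0.49.
η < 0 ⇒ inferior good.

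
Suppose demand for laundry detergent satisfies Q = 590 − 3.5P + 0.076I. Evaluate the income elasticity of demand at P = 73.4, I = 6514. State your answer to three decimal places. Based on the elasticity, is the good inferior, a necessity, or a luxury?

0.598 (necessity)

At P = 73.4, I = 6514: Q = 828.164.
Holding P constant, ∂Q/∂I = 0.076.
η_I = (∂Q/∂I)·(I/Q) = 0.076 × (6514/828.164) = 0.598.
Since 0 < η < 1, this is a necessity.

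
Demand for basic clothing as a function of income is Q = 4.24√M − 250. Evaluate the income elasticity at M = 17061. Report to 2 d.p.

At M = 17061: Q = 303.819.
dQ/dM = 4.24/(2√M) = 0.0162306 at this income.
η = (dQ/dM)·(M/Q) = 0.0162306 × (17061/303.819) = 0.91.

0.91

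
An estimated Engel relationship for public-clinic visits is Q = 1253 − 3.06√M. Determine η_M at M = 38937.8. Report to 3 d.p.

-0.465

At M = 38937.8: Q = 649.181.
dQ/dM = -3.06/(2√M) = -0.00775364 at this income.
η = (dQ/dM)·(M/Q) = -0.00775364 × (38937.8/649.181) = -0.465.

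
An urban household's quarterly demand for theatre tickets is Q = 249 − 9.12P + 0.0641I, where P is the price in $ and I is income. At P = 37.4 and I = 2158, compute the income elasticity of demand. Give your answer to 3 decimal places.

At P = 37.4, I = 2158: Q = 46.240.
Holding P constant, ∂Q/∂I = 0.0641.
η_I = (∂Q/∂I)·(I/Q) = 0.0641 × (2158/46.240) = 2.992.

2.992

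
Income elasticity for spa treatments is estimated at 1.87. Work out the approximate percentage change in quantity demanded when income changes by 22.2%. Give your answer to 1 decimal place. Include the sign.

%ΔQ ≈ η × %ΔI = 1.87 × 22.2% = 41.5%.

41.5%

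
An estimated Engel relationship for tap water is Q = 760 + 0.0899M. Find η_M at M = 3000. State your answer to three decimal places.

0.262

At M = 3000: Q = 1029.700.
dQ/dM = 0.0899.
η = (dQ/dM)·(M/Q) = 0.0899 × (3000/1029.700) = 0.262.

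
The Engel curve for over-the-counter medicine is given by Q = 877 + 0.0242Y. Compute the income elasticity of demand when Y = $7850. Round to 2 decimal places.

0.18

At Y = 7850: Q = 1066.970.
dQ/dY = 0.0242.
η = (dQ/dY)·(Y/Q) = 0.0242 × (7850/1066.970) = 0.18.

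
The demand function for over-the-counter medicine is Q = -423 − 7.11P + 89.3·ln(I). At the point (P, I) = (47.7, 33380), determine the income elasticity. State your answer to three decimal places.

0.532

At P = 47.7, I = 33380: Q = 167.976.
Holding P constant, ∂Q/∂I = 89.3/I = 0.00267525.
η_I = (∂Q/∂I)·(I/Q) = 0.00267525 × (33380/167.976) = 0.532.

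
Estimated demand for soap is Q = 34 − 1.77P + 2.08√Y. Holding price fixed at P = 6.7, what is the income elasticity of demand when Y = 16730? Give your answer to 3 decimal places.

At P = 6.7, Y = 16730: Q = 291.178.
Holding P constant, ∂Q/∂Y = 2.08/(2√Y) = 0.00804054.
η_Y = (∂Q/∂Y)·(Y/Q) = 0.00804054 × (16730/291.178) = 0.462.

0.462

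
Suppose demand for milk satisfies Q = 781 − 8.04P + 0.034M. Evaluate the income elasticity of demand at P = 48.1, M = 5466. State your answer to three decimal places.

At P = 48.1, M = 5466: Q = 580.120.
Holding P constant, ∂Q/∂M = 0.034.
η_M = (∂Q/∂M)·(M/Q) = 0.034 × (5466/580.120) = 0.320.

0.320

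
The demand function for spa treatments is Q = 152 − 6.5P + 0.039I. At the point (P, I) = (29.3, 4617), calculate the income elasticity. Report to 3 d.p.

1.272

At P = 29.3, I = 4617: Q = 141.613.
Holding P constant, ∂Q/∂I = 0.039.
η_I = (∂Q/∂I)·(I/Q) = 0.039 × (4617/141.613) = 1.272.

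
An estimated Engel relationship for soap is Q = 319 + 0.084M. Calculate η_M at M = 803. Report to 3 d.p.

0.175

At M = 803: Q = 386.452.
dQ/dM = 0.084.
η = (dQ/dM)·(M/Q) = 0.084 × (803/386.452) = 0.175.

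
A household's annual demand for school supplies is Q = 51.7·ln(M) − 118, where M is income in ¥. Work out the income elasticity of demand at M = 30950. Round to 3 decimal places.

0.124

At M = 30950: Q = 416.585.
dQ/dM = 51.7/M = 0.00167044 at this income.
η = (dQ/dM)·(M/Q) = 0.00167044 × (30950/416.585) = 0.124.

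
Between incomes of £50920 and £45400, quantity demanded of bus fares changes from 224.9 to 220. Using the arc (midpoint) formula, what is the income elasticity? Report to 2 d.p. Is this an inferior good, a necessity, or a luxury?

0.19 (necessity)

ΔQ = 220 − 224.9 = -4.9; midpoint Q̄ = (224.9 + 220)/2 = 222.45.
ΔI = 45400 − 50920 = -5520; midpoint Ī = (50920 + 45400)/2 = 48160.
η = (ΔQ/Q̄) ÷ (ΔI/Ī) = (-4.9/222.45) ÷ (-5520/48160) = 0.19.
0 < η < 1 ⇒ necessity.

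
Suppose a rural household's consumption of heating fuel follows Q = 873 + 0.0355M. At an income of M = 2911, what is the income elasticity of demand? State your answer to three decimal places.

At M = 2911: Q = 976.341.
dQ/dM = 0.0355.
η = (dQ/dM)·(M/Q) = 0.0355 × (2911/976.341) = 0.106.

0.106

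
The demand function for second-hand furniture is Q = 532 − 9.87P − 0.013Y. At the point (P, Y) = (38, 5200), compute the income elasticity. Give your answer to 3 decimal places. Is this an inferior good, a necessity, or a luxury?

At P = 38, Y = 5200: Q = 89.340.
Holding P constant, ∂Q/∂Y = −0.013.
η_Y = (∂Q/∂Y)·(Y/Q) = -0.013 × (5200/89.340) = -0.757.
Since η < 0, this is an inferior good.

-0.757 (inferior good)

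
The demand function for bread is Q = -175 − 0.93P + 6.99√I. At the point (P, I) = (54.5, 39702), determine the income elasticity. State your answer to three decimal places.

At P = 54.5, I = 39702: Q = 1167.098.
Holding P constant, ∂Q/∂I = 6.99/(2√I) = 0.0175405.
η_I = (∂Q/∂I)·(I/Q) = 0.0175405 × (39702/1167.098) = 0.597.

0.597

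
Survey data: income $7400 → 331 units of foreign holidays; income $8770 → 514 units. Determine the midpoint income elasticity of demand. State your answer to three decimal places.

2.556

ΔQ = 514 − 331 = 183; midpoint Q̄ = (331 + 514)/2 = 422.5.
ΔI = 8770 − 7400 = 1370; midpoint Ī = (7400 + 8770)/2 = 8085.
η = (ΔQ/Q̄) ÷ (ΔI/Ī) = (183/422.5) ÷ (1370/8085) = 2.556.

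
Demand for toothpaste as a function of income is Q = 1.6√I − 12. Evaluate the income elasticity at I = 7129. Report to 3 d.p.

0.549

At I = 7129: Q = 123.093.
dQ/dI = 1.6/(2√I) = 0.00947492 at this income.
η = (dQ/dI)·(I/Q) = 0.00947492 × (7129/123.093) = 0.549.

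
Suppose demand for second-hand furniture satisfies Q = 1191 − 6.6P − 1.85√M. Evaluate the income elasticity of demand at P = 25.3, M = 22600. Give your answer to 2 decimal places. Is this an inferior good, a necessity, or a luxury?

At P = 25.3, M = 22600: Q = 745.904.
Holding P constant, ∂Q/∂M = -1.85/(2√M) = -0.00615301.
η_M = (∂Q/∂M)·(M/Q) = -0.00615301 × (22600/745.904) = -0.19.
Since η < 0, this is an inferior good.

-0.19 (inferior good)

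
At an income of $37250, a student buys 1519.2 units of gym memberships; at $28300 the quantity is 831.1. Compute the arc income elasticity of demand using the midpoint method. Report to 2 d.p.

ΔQ = 831.1 − 1519.2 = -688.1; midpoint Q̄ = (1519.2 + 831.1)/2 = 1175.15.
ΔI = 28300 − 37250 = -8950; midpoint Ī = (37250 + 28300)/2 = 32775.
η = (ΔQ/Q̄) ÷ (ΔI/Ī) = (-688.1/1175.15) ÷ (-8950/32775) = 2.14.

2.14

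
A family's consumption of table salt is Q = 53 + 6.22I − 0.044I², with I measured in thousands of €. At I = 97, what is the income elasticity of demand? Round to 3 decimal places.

At I = 97: Q = 242.3440.
dQ/dI = 6.22 − 0.088I = -2.31600.
η = (dQ/dI)·(I/Q) = -2.31600 × (97/242.3440) = -0.927.

-0.927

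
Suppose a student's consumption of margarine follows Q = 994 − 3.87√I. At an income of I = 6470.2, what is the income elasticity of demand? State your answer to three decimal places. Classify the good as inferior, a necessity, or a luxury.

-0.228 (inferior good)

At I = 6470.2: Q = 682.707.
dQ/dI = -3.87/(2√I) = -0.0240559 at this income.
η = (dQ/dI)·(I/Q) = -0.0240559 × (6470.2/682.707) = -0.228.
Since η < 0, the good is an inferior good.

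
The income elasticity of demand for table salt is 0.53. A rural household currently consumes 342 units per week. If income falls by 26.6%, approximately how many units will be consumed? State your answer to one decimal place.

%ΔQ ≈ η × %ΔI = 0.53 × (-26.6%) = -14.098%.
New Q ≈ 342 × (1 − 0.14098) = 293.8.

293.8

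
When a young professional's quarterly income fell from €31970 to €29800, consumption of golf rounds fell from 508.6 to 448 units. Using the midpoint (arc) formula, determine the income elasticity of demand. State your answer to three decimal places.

ΔQ = 448 − 508.6 = -60.6; midpoint Q̄ = (508.6 + 448)/2 = 478.3.
ΔI = 29800 − 31970 = -2170; midpoint Ī = (31970 + 29800)/2 = 30885.
η = (ΔQ/Q̄) ÷ (ΔI/Ī) = (-60.6/478.3) ÷ (-2170/30885) = 1.803.

1.803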